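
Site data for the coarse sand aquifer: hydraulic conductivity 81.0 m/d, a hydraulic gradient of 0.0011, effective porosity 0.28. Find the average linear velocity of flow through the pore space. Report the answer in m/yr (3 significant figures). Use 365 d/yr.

116 m/yr

Specific discharge q = 81.0 × 0.0011 = 0.08910 m/d
v = Ki/n = 81.0·0.0011/0.28 = 0.3182 m/d
   = 0.3182 × 365 = 116 m/yr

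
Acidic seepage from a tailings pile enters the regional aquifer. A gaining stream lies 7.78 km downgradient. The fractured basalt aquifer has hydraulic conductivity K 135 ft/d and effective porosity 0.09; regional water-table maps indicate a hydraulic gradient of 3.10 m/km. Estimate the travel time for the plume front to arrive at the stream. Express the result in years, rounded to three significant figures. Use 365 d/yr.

K = 135 ft/d × 0.3048 = 41.15 m/d
Specific discharge q = 41.15 × 0.0031 = 0.1276 m/d
Average linear velocity = 0.1276 / 0.09 = 1.417 m/d
L = 7.78 km = 7780 m
t = L / v = 7780 / 1.417 = 5489 d
   = 5489 / 365 = 15.0 yr

15.0 years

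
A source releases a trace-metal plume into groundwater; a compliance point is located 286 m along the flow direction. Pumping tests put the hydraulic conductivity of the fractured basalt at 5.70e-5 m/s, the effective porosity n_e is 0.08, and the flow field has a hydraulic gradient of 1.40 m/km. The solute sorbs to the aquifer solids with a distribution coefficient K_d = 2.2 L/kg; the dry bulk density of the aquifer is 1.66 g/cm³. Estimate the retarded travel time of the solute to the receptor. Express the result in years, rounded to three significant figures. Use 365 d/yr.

K = 5.70e-5 m/s × 86400 s/d = 4.925 m/d
Specific discharge q = 4.925 × 0.0014 = 0.006895 m/d
Average linear velocity = 0.006895 / 0.08 = 0.08618 m/d
Retardation R = 1 + ρ_b·K_d/n = 1 + 1.66×2.2/0.08 = 46.65
Contaminant velocity v_c = v/R = 0.08618/46.65 = 0.001847 m/d
t = L/v_c = 286/0.001847 = 154800 d
   = 154800/365 = 424 yr

424 years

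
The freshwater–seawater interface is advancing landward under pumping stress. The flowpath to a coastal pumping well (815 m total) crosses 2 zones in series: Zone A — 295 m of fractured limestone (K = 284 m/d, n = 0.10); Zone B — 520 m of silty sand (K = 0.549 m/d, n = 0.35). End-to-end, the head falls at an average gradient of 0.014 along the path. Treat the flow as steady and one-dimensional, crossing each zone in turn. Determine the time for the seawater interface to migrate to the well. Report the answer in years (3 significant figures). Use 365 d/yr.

48.2 years

Continuity: the same q passes through each zone, so ΔH = q·Σ(L_j/K_j) — the zones act as resistances in series.
Σ(L/K) = 295/284 + 520/0.549 = 1.039 + 947.2 = 948.2 d
K_eq = L_total / Σ(L/K) = 815 / 948.2 = 0.8595 m/d
q = K_eq · i = 0.8595 × 0.014 = 0.01203 m/d (same in every zone)
Zone A: v = q/n = 0.01203/0.10 = 0.1203 m/d → t_A = 295/0.1203 = 2452 d
Zone B: v = q/n = 0.01203/0.35 = 0.03438 m/d → t_B = 520/0.03438 = 15120 d
Total t = 2452 + 15120 = 17580 d
   = 17580 / 365 = 48.2 yr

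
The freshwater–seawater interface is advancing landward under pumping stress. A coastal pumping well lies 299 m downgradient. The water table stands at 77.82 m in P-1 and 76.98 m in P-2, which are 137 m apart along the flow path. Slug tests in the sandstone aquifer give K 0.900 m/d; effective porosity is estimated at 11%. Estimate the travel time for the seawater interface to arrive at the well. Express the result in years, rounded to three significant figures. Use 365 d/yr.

16.3 years

Hydraulic gradient i = (77.82 − 76.98) / 137 = 0.84 / 137 = 0.006131
q = Ki = 0.900 × 0.006131 = 0.005518 m/d
v = Ki/n = 0.900·0.006131/0.11 = 0.05017 m/d
t = L / v = 299 / 0.05017 = 5960 d
   = 5960 / 365 = 16.3 yr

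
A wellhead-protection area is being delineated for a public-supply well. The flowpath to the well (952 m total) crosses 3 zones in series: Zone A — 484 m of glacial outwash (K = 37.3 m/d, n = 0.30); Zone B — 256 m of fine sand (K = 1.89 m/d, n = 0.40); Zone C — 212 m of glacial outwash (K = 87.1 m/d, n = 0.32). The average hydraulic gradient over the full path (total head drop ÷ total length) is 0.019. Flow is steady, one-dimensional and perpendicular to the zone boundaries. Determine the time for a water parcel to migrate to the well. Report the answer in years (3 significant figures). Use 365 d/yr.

Steady 1-D flow in series ⇒ the Darcy flux q is identical in every zone and the zone head losses add (resistances L/K in series).
Σ(L/K) = 484/37.3 + 256/1.89 + 212/87.1 = 12.98 + 135.4 + 2.434 = 150.9 d
K_eq = L_total / Σ(L/K) = 952 / 150.9 = 6.311 m/d
q = K_eq · i = 6.311 × 0.019 = 0.1199 m/d (same in every zone)
Zone A: v = q/n = 0.1199/0.30 = 0.3997 m/d → t_A = 484/0.3997 = 1211 d
Zone B: v = q/n = 0.1199/0.40 = 0.2997 m/d → t_B = 256/0.2997 = 854.0 d
Zone C: v = q/n = 0.1199/0.32 = 0.3747 m/d → t_C = 212/0.3747 = 565.8 d
Total t = 1211 + 854.0 + 565.8 = 2631 d
   = 2631 / 365 = 7.21 yr

7.21 years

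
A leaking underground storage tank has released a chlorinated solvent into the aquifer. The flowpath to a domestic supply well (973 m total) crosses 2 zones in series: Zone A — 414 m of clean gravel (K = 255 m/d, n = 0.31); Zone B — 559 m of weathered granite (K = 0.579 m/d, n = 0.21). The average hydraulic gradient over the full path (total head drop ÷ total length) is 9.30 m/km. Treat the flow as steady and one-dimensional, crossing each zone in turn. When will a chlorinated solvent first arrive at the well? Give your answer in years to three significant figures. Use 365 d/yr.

Steady 1-D flow in series ⇒ the Darcy flux q is identical in every zone and the zone head losses add (resistances L/K in series).
Σ(L/K) = 414/255 + 559/0.579 = 1.624 + 965.5 = 967.1 d
K_eq = L_total / Σ(L/K) = 973 / 967.1 = 1.006 m/d
q = K_eq · i = 1.006 × 0.0093 = 0.009357 m/d (same in every zone)
Zone A: v = q/n = 0.009357/0.31 = 0.03018 m/d → t_A = 414/0.03018 = 13720 d
Zone B: v = q/n = 0.009357/0.21 = 0.04456 m/d → t_B = 559/0.04456 = 12550 d
Total t = 13720 + 12550 = 26260 d
   = 26260 / 365 = 72.0 yr

72.0 years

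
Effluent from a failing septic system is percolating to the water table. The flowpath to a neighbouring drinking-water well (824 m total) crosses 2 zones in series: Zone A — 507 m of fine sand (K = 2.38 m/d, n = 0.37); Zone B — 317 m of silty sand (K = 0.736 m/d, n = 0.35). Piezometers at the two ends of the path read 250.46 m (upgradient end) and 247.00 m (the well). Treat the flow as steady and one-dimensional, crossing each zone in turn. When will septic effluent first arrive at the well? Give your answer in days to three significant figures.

55500 days

Total head drop ΔH = 250.46 − 247.00 = 3.46 m
Steady 1-D flow in series ⇒ the Darcy flux q is identical in every zone and the zone head losses add (resistances L/K in series).
Σ(L/K) = 507/2.38 + 317/0.736 = 213.0 + 430.7 = 643.7 d
q = ΔH / Σ(L/K) = 3.46 / 643.7 = 0.005375 m/d (same in every zone)
Zone A: v = q/n = 0.005375/0.37 = 0.01453 m/d → t_A = 507/0.01453 = 34900 d
Zone B: v = q/n = 0.005375/0.35 = 0.01536 m/d → t_B = 317/0.01536 = 20640 d
Total t = 34900 + 20640 = 55540 d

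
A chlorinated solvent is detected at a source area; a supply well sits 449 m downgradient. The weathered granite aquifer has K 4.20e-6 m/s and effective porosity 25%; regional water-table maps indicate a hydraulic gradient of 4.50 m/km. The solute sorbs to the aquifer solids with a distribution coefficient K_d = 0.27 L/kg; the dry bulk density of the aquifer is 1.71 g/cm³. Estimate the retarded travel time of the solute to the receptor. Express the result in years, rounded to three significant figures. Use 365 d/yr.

536 years

K = 4.20e-6 m/s × 86400 s/d = 0.3629 m/d
q = Ki = 0.3629 × 0.0045 = 0.001633 m/d
Seepage velocity v = q / n = 0.001633 / 0.25 = 0.006532 m/d
Retardation R = 1 + ρ_b·K_d/n = 1 + 1.71×0.27/0.25 = 2.847
Contaminant velocity v_c = v/R = 0.006532/2.847 = 0.002294 m/d
t = L/v_c = 449/0.002294 = 195700 d
   = 195700/365 = 536 yr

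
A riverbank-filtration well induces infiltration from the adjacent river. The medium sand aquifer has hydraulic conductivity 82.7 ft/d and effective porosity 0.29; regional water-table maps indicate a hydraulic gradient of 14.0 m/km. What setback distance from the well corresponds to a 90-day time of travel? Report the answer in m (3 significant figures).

K = 82.7 ft/d × 0.3048 = 25.21 m/d
Darcy flux q = K·i = 25.21 × 0.014 = 0.3529 m/d
Seepage velocity v = q / n = 0.3529 / 0.29 = 1.217 m/d
L = v × T = 1.217 × 90 = 109.5 m

110 m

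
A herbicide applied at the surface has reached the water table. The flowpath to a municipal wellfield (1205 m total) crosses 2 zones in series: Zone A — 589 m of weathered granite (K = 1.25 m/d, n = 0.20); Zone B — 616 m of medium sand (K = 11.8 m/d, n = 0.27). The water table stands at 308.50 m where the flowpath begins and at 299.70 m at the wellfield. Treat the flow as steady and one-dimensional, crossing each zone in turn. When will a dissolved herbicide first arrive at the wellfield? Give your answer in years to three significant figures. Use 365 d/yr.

Total head drop ΔH = 308.50 − 299.70 = 8.80 m
Steady 1-D flow in series ⇒ the Darcy flux q is identical in every zone and the zone head losses add (resistances L/K in series).
Σ(L/K) = 589/1.25 + 616/11.8 = 471.2 + 52.20 = 523.4 d
q = ΔH / Σ(L/K) = 8.80 / 523.4 = 0.01681 m/d (same in every zone)
Zone A: v = q/n = 0.01681/0.20 = 0.08407 m/d → t_A = 589/0.08407 = 7006 d
Zone B: v = q/n = 0.01681/0.27 = 0.06227 m/d → t_B = 616/0.06227 = 9892 d
Total t = 7006 + 9892 = 16900 d
   = 16900 / 365 = 46.3 yr

46.3 years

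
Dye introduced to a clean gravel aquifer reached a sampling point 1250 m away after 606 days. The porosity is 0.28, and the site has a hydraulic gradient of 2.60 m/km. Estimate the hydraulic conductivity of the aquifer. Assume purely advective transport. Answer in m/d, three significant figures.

222 m/d

v = L / t = 1250 / 606 = 2.063 m/d
K = v · n / i = 2.063 × 0.28 / 0.0026 = 222 m/d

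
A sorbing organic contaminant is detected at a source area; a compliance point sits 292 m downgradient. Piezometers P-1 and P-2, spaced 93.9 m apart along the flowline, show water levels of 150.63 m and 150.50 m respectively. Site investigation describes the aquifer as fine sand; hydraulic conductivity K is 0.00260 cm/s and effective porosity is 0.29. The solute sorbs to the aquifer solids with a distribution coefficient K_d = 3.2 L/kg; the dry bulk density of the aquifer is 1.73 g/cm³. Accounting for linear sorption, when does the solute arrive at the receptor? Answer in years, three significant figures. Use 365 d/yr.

Hydraulic gradient i = (150.63 − 150.50) / 93.9 = 0.13 / 93.9 = 0.001384
K = 0.00260 cm/s × 864 = 2.246 m/d
Darcy flux q = K·i = 2.246 × 0.001384 = 0.003110 m/d
v_s = q/n_e = 0.003110/0.29 = 0.01072 m/d
Retardation R = 1 + ρ_b·K_d/n = 1 + 1.73×3.2/0.29 = 20.09
Contaminant velocity v_c = v/R = 0.01072/20.09 = 5.338e-4 m/d
t = L/v_c = 292/5.338e-4 = 547000 d
   = 547000/365 = 1500 yr

1500 years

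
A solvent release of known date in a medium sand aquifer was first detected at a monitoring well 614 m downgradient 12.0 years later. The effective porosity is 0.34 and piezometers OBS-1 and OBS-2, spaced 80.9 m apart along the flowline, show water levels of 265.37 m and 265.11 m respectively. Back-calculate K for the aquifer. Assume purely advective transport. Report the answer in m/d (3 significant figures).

14.8 m/d

Hydraulic gradient i = (265.37 − 265.11) / 80.9 = 0.26 / 80.9 = 0.003214
t = 12.0 years = 4380 d
v = L / t = 614 / 4380 = 0.1402 m/d
K = v · n / i = 0.1402 × 0.34 / 0.003214 = 14.8 m/d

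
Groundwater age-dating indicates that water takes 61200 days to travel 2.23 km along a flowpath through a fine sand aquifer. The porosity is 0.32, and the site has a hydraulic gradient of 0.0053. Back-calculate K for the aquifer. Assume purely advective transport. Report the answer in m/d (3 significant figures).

2.20 m/d

L = 2.23 km = 2230 m
v = L / t = 2230 / 61200 = 0.03644 m/d
K = v · n / i = 0.03644 × 0.32 / 0.0053 = 2.20 m/d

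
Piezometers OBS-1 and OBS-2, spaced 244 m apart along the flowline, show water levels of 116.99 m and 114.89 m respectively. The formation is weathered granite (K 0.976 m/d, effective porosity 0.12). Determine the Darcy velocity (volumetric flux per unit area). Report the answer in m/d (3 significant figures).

0.00840 m/d

Hydraulic gradient i = (116.99 − 114.89) / 244 = 2.10 / 244 = 0.008607
Darcy flux q = K·i = 0.976 × 0.008607 = 0.008400 m/d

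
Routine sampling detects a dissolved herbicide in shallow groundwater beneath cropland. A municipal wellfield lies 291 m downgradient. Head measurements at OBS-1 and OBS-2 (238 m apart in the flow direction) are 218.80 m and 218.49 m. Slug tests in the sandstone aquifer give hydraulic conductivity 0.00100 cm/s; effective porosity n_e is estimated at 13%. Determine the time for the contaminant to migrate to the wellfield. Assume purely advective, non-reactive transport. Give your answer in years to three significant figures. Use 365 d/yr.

92.1 years

Hydraulic gradient i = (218.80 − 218.49) / 238 = 0.31 / 238 = 0.001303
K = 0.00100 cm/s × 864 = 0.8640 m/d
q = Ki = 0.8640 × 0.001303 = 0.001125 m/d
Seepage velocity v = q / n = 0.001125 / 0.13 = 0.008657 m/d
t = L / v = 291 / 0.008657 = 33620 d
   = 33620 / 365 = 92.1 yr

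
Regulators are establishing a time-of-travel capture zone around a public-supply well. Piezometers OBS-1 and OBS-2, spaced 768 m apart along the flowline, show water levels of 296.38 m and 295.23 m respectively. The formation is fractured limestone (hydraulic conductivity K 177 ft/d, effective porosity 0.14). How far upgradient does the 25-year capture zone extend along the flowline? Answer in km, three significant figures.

5.27 km

Hydraulic gradient i = (296.38 − 295.23) / 768 = 1.15 / 768 = 0.001497
K = 177 ft/d × 0.3048 = 53.95 m/d
Darcy flux q = K·i = 53.95 × 0.001497 = 0.08078 m/d
Average linear velocity = 0.08078 / 0.14 = 0.5770 m/d
T = 25 yr × 365 = 9125 d
L = v × T = 0.5770 × 9125 = 5265 m
   = 5.27 km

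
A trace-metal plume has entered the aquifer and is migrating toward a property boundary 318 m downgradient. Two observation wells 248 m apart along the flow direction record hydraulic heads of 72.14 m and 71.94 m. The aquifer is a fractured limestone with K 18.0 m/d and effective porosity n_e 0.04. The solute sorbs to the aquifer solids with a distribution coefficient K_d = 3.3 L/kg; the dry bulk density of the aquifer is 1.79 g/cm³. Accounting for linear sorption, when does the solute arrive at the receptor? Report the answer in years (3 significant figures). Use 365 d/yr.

Hydraulic gradient i = (72.14 − 71.94) / 248 = 0.20 / 248 = 8.065e-4
Darcy flux q = K·i = 18.0 × 8.065e-4 = 0.01452 m/d
Average linear velocity = 0.01452 / 0.04 = 0.3629 m/d
Retardation R = 1 + ρ_b·K_d/n = 1 + 1.79×3.3/0.04 = 148.7
Contaminant velocity v_c = v/R = 0.3629/148.7 = 0.002441 m/d
t = L/v_c = 318/0.002441 = 130300 d
   = 130300/365 = 357 yr

357 years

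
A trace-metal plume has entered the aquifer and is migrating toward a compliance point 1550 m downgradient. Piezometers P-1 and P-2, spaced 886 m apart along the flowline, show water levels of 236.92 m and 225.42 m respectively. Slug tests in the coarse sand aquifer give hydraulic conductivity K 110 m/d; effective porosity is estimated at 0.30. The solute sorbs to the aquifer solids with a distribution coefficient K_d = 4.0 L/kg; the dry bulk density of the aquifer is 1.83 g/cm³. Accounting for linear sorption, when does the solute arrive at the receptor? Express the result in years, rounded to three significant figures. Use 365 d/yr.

Hydraulic gradient i = (236.92 − 225.42) / 886 = 11.50 / 886 = 0.01298
Specific discharge q = 110 × 0.01298 = 1.428 m/d
v_s = q/n_e = 1.428/0.30 = 4.759 m/d
Retardation R = 1 + ρ_b·K_d/n = 1 + 1.83×4.0/0.30 = 25.40
Contaminant velocity v_c = v/R = 4.759/25.40 = 0.1874 m/d
t = L/v_c = 1550/0.1874 = 8272 d
   = 8272/365 = 22.7 yr

22.7 years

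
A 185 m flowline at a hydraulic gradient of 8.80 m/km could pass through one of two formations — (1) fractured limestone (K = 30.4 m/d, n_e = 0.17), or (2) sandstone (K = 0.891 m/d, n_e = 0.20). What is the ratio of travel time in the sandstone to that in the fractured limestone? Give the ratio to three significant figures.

40.1

Unit 1 (fractured limestone): v = 30.4×0.0088/0.17 = 1.574 m/d, t = 185/1.574 = 117.6 d
Unit 2 (sandstone): v = 0.891×0.0088/0.20 = 0.03920 m/d, t = 185/0.03920 = 4719 d
t(sandstone) / t(fractured limestone) = 4719/117.6 = 40.1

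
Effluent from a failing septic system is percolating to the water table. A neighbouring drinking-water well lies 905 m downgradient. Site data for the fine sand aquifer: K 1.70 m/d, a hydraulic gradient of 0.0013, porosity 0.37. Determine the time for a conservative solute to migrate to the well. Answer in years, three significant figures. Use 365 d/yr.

415 years

q = Ki = 1.70 × 0.0013 = 0.002210 m/d
v_s = q/n_e = 0.002210/0.37 = 0.005973 m/d
t = L / v = 905 / 0.005973 = 151500 d
   = 151500 / 365 = 415 yr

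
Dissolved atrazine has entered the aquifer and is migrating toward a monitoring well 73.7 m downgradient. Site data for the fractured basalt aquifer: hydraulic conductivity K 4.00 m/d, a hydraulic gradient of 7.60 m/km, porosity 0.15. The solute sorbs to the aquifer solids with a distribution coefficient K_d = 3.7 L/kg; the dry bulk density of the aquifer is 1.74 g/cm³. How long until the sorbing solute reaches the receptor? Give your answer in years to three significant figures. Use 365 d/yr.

43.8 years

Darcy flux q = K·i = 4.00 × 0.0076 = 0.03040 m/d
v_s = q/n_e = 0.03040/0.15 = 0.2027 m/d
Retardation R = 1 + ρ_b·K_d/n = 1 + 1.74×3.7/0.15 = 43.92
Contaminant velocity v_c = v/R = 0.2027/43.92 = 0.004614 m/d
t = L/v_c = 73.7/0.004614 = 15970 d
   = 15970/365 = 43.8 yr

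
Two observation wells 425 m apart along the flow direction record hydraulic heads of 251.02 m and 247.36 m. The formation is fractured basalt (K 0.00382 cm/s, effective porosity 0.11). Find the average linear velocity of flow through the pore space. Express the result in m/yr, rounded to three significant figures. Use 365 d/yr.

94.3 m/yr

Hydraulic gradient i = (251.02 − 247.36) / 425 = 3.66 / 425 = 0.008612
K = 0.00382 cm/s × 864 = 3.300 m/d
Darcy flux q = K·i = 3.300 × 0.008612 = 0.02842 m/d
Average linear velocity = 0.02842 / 0.11 = 0.2584 m/d
   = 0.2584 × 365 = 94.3 m/yr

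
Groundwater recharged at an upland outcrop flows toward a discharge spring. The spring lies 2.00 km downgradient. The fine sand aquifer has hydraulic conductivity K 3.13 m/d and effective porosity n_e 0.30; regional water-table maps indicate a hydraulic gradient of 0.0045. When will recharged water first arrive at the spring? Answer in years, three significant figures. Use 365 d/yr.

q = Ki = 3.13 × 0.0045 = 0.01408 m/d
v = Ki/n = 3.13·0.0045/0.30 = 0.04695 m/d
L = 2.00 km = 2000 m
t = L / v = 2000 / 0.04695 = 42600 d
   = 42600 / 365 = 117 yr

117 years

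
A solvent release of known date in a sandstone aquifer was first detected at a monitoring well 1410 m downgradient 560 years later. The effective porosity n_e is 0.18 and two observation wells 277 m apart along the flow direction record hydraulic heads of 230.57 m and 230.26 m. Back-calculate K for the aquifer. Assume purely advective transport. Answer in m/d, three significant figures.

Hydraulic gradient i = (230.57 − 230.26) / 277 = 0.31 / 277 = 0.001119
t = 560 years = 204400 d
v = L / t = 1410 / 204400 = 0.006898 m/d
K = v · n / i = 0.006898 × 0.18 / 0.001119 = 1.11 m/d

1.11 m/d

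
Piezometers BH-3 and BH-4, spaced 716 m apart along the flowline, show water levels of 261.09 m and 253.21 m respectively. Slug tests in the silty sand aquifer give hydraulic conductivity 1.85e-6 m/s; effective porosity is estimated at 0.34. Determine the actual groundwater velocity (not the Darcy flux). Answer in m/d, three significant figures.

Hydraulic gradient i = (261.09 − 253.21) / 716 = 7.88 / 716 = 0.01101
K = 1.85e-6 m/s × 86400 s/d = 0.1598 m/d
Specific discharge q = 0.1598 × 0.01101 = 0.001759 m/d
Seepage velocity v = q / n = 0.001759 / 0.34 = 0.005174 m/d

0.00517 m/d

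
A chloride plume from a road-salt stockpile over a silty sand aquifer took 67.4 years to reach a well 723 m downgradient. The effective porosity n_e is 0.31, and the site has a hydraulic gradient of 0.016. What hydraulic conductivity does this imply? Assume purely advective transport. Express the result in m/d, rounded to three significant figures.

t = 67.4 years = 24600 d
v = L / t = 723 / 24600 = 0.02939 m/d
K = v · n / i = 0.02939 × 0.31 / 0.016 = 0.569 m/d

0.569 m/d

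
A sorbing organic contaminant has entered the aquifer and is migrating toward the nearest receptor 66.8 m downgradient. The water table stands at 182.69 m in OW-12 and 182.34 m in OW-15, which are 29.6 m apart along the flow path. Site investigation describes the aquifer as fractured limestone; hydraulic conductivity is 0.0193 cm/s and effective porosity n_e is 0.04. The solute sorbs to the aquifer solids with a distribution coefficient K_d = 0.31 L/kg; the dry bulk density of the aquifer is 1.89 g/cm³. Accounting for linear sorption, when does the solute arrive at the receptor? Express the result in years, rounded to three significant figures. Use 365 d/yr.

Hydraulic gradient i = (182.69 − 182.34) / 29.6 = 0.35 / 29.6 = 0.01182
K = 0.0193 cm/s × 864 = 16.68 m/d
q = Ki = 16.68 × 0.01182 = 0.1972 m/d
Seepage velocity v = q / n = 0.1972 / 0.04 = 4.929 m/d
Retardation R = 1 + ρ_b·K_d/n = 1 + 1.89×0.31/0.04 = 15.65
Contaminant velocity v_c = v/R = 4.929/15.65 = 0.3150 m/d
t = L/v_c = 66.8/0.3150 = 212.0 d
   = 212.0/365 = 0.581 yr

0.581 years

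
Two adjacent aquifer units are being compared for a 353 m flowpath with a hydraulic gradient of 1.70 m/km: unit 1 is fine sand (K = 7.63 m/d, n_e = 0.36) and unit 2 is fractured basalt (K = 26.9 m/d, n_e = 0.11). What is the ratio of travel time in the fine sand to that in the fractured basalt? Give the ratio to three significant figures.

Unit 1 (fine sand): v = 7.63×0.0017/0.36 = 0.03603 m/d, t = 353/0.03603 = 9797 d
Unit 2 (fractured basalt): v = 26.9×0.0017/0.11 = 0.4157 m/d, t = 353/0.4157 = 849.1 d
t(fine sand) / t(fractured basalt) = 9797/849.1 = 11.5

11.5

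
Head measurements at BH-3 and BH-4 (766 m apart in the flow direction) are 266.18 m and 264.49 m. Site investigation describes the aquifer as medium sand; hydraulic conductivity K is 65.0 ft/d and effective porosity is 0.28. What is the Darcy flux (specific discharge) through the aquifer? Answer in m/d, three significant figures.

Hydraulic gradient i = (266.18 − 264.49) / 766 = 1.69 / 766 = 0.002206
K = 65.0 ft/d × 0.3048 = 19.81 m/d
Darcy flux q = K·i = 19.81 × 0.002206 = 0.04371 m/d

0.0437 m/d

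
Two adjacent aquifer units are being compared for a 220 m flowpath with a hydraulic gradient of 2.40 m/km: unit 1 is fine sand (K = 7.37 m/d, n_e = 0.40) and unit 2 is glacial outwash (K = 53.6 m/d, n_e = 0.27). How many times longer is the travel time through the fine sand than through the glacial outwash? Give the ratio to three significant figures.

10.8

Unit 1 (fine sand): v = 7.37×0.0024/0.40 = 0.04422 m/d, t = 220/0.04422 = 4975 d
Unit 2 (glacial outwash): v = 53.6×0.0024/0.27 = 0.4764 m/d, t = 220/0.4764 = 461.8 d
t(fine sand) / t(glacial outwash) = 4975/461.8 = 10.8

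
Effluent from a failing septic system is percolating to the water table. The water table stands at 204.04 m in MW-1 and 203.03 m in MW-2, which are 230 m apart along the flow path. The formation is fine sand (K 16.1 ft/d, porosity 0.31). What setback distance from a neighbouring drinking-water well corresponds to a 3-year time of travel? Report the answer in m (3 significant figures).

Hydraulic gradient i = (204.04 − 203.03) / 230 = 1.01 / 230 = 0.004391
K = 16.1 ft/d × 0.3048 = 4.907 m/d
Specific discharge q = 4.907 × 0.004391 = 0.02155 m/d
Average linear velocity = 0.02155 / 0.31 = 0.06951 m/d
T = 3 yr × 365 = 1095 d
L = v × T = 0.06951 × 1095 = 76.12 m

76.1 m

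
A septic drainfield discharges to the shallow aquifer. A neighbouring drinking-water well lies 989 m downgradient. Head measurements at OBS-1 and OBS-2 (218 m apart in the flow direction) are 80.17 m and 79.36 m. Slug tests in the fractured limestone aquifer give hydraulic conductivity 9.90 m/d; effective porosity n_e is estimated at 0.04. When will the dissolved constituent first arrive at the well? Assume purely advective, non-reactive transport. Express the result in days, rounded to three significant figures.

1080 days

Hydraulic gradient i = (80.17 − 79.36) / 218 = 0.81 / 218 = 0.003716
q = Ki = 9.90 × 0.003716 = 0.03678 m/d
Average linear velocity = 0.03678 / 0.04 = 0.9196 m/d
t = L / v = 989 / 0.9196 = 1075 d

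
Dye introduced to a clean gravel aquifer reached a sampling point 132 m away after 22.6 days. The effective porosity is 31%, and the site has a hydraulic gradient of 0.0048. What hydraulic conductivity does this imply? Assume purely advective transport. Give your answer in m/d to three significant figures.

v = L / t = 132 / 22.6 = 5.841 m/d
K = v · n / i = 5.841 × 0.31 / 0.0048 = 377 m/d

377 m/d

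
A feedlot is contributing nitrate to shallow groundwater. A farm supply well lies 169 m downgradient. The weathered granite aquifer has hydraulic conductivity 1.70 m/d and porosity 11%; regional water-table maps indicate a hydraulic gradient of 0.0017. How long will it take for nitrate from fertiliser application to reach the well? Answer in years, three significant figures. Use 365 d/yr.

17.6 years

q = Ki = 1.70 × 0.0017 = 0.002890 m/d
Seepage velocity v = q / n = 0.002890 / 0.11 = 0.02627 m/d
t = L / v = 169 / 0.02627 = 6433 d
   = 6433 / 365 = 17.6 yr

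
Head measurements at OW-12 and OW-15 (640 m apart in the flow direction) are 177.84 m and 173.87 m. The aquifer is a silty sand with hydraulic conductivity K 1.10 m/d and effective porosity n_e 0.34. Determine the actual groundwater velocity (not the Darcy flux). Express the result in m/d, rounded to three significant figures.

0.0201 m/d

Hydraulic gradient i = (177.84 − 173.87) / 640 = 3.97 / 640 = 0.006203
Specific discharge q = 1.10 × 0.006203 = 0.006823 m/d
Seepage velocity v = q / n = 0.006823 / 0.34 = 0.02007 m/d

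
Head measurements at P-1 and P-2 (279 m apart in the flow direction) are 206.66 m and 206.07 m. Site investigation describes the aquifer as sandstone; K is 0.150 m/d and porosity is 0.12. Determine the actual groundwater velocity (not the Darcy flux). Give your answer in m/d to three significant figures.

Hydraulic gradient i = (206.66 − 206.07) / 279 = 0.59 / 279 = 0.002115
Darcy flux q = K·i = 0.150 × 0.002115 = 3.172e-4 m/d
Seepage velocity v = q / n = 3.172e-4 / 0.12 = 0.002643 m/d

0.00264 m/d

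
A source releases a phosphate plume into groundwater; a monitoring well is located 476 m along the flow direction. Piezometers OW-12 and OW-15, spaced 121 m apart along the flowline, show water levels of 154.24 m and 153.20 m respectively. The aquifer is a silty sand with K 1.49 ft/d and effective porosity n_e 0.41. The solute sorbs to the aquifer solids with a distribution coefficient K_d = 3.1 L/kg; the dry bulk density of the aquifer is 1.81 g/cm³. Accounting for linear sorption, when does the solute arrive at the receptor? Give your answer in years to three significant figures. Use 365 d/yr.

2010 years

Hydraulic gradient i = (154.24 − 153.20) / 121 = 1.04 / 121 = 0.008595
K = 1.49 ft/d × 0.3048 = 0.4542 m/d
Specific discharge q = 0.4542 × 0.008595 = 0.003903 m/d
v = Ki/n = 0.4542·0.008595/0.41 = 0.009521 m/d
Retardation R = 1 + ρ_b·K_d/n = 1 + 1.81×3.1/0.41 = 14.69
Contaminant velocity v_c = v/R = 0.009521/14.69 = 6.483e-4 m/d
t = L/v_c = 476/6.483e-4 = 734200 d
   = 734200/365 = 2010 yr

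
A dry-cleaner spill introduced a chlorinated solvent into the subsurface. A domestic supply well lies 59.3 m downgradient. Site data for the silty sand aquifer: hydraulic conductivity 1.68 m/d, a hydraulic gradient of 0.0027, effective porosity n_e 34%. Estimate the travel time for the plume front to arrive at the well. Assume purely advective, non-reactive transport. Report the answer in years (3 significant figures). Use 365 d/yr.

12.2 years

q = Ki = 1.68 × 0.0027 = 0.004536 m/d
v_s = q/n_e = 0.004536/0.34 = 0.01334 m/d
t = L / v = 59.3 / 0.01334 = 4445 d
   = 4445 / 365 = 12.2 yr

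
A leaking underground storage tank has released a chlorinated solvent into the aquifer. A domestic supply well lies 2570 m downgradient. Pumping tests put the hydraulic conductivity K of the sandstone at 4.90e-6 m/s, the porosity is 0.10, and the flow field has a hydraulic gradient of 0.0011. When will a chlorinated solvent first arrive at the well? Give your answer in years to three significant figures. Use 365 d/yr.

1510 years

K = 4.90e-6 m/s × 86400 s/d = 0.4234 m/d
q = Ki = 0.4234 × 0.0011 = 4.657e-4 m/d
Seepage velocity v = q / n = 4.657e-4 / 0.10 = 0.004657 m/d
t = L / v = 2570 / 0.004657 = 551900 d
   = 551900 / 365 = 1510 yr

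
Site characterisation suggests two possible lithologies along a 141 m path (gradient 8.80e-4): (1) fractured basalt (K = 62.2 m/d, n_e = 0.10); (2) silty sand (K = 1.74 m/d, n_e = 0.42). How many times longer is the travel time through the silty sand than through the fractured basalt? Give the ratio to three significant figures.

Unit 1 (fractured basalt): v = 62.2×8.8e-4/0.10 = 0.5474 m/d, t = 141/0.5474 = 257.6 d
Unit 2 (silty sand): v = 1.74×8.8e-4/0.42 = 0.003646 m/d, t = 141/0.003646 = 38680 d
t(silty sand) / t(fractured basalt) = 38680/257.6 = 150

150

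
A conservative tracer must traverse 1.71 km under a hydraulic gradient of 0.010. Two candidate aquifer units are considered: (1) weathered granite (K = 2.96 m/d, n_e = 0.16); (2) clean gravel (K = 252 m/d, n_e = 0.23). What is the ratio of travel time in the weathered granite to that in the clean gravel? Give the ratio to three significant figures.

Unit 1 (weathered granite): v = 2.96×0.010/0.16 = 0.1850 m/d, t = 1710/0.1850 = 9243 d
Unit 2 (clean gravel): v = 252×0.010/0.23 = 10.96 m/d, t = 1710/10.96 = 156.1 d
t(weathered granite) / t(clean gravel) = 9243/156.1 = 59.2

59.2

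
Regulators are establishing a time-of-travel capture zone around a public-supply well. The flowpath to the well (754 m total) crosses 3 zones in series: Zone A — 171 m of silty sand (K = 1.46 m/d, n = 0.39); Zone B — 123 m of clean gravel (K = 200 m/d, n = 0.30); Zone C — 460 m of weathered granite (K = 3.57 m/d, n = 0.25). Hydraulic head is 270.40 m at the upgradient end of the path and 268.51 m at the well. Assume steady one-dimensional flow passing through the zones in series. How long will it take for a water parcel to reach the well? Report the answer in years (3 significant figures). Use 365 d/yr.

78.1 years

Total head drop ΔH = 270.40 − 268.51 = 1.89 m
Steady 1-D flow in series ⇒ the Darcy flux q is identical in every zone and the zone head losses add (resistances L/K in series).
Σ(L/K) = 171/1.46 + 123/200 + 460/3.57 = 117.1 + 0.6150 + 128.9 = 246.6 d
q = ΔH / Σ(L/K) = 1.89 / 246.6 = 0.007665 m/d (same in every zone)
Zone A: v = q/n = 0.007665/0.39 = 0.01965 m/d → t_A = 171/0.01965 = 8701 d
Zone B: v = q/n = 0.007665/0.30 = 0.02555 m/d → t_B = 123/0.02555 = 4814 d
Zone C: v = q/n = 0.007665/0.25 = 0.03066 m/d → t_C = 460/0.03066 = 15000 d
Total t = 8701 + 4814 + 15000 = 28520 d
   = 28520 / 365 = 78.1 yr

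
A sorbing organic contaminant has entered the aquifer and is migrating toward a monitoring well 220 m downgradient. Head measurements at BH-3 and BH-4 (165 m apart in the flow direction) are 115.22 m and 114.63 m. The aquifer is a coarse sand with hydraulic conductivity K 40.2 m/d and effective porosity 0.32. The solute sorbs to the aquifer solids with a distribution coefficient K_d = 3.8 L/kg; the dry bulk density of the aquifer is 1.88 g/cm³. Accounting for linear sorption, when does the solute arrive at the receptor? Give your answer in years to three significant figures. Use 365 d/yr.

31.3 years

Hydraulic gradient i = (115.22 − 114.63) / 165 = 0.59 / 165 = 0.003576
q = Ki = 40.2 × 0.003576 = 0.1437 m/d
v = Ki/n = 40.2·0.003576/0.32 = 0.4492 m/d
Retardation R = 1 + ρ_b·K_d/n = 1 + 1.88×3.8/0.32 = 23.32
Contaminant velocity v_c = v/R = 0.4492/23.32 = 0.01926 m/d
t = L/v_c = 220/0.01926 = 11420 d
   = 11420/365 = 31.3 yr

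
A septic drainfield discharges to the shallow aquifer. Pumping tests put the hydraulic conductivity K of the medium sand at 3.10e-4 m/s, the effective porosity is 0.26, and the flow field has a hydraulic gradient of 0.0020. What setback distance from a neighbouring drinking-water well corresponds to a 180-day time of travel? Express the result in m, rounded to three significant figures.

K = 3.10e-4 m/s × 86400 s/d = 26.78 m/d
q = Ki = 26.78 × 0.0020 = 0.05357 m/d
Seepage velocity v = q / n = 0.05357 / 0.26 = 0.2060 m/d
L = v × T = 0.2060 × 180 = 37.09 m

37.1 m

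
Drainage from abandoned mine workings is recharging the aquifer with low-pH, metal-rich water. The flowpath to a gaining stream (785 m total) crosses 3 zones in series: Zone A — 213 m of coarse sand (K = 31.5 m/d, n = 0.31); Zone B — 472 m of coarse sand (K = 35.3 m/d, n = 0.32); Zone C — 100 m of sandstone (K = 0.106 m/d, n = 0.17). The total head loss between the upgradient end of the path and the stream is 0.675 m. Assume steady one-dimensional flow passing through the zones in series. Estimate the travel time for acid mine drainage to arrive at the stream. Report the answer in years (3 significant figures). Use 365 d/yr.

915 years

Continuity: the same q passes through each zone, so ΔH = q·Σ(L_j/K_j) — the zones act as resistances in series.
Σ(L/K) = 213/31.5 + 472/35.3 + 100/0.106 = 6.762 + 13.37 + 943.4 = 963.5 d
q = ΔH / Σ(L/K) = 0.675 / 963.5 = 7.005e-4 m/d (same in every zone)
Zone A: v = q/n = 7.005e-4/0.31 = 0.002260 m/d → t_A = 213/0.002260 = 94250 d
Zone B: v = q/n = 7.005e-4/0.32 = 0.002189 m/d → t_B = 472/0.002189 = 215600 d
Zone C: v = q/n = 7.005e-4/0.17 = 0.004121 m/d → t_C = 100/0.004121 = 24270 d
Total t = 94250 + 215600 + 24270 = 334100 d
   = 334100 / 365 = 915 yr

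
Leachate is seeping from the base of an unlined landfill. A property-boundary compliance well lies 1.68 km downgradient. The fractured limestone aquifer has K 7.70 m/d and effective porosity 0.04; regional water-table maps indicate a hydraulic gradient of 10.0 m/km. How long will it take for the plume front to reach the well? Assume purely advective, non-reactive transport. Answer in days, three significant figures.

q = Ki = 7.70 × 0.010 = 0.07700 m/d
Average linear velocity = 0.07700 / 0.04 = 1.925 m/d
L = 1.68 km = 1680 m
t = L / v = 1680 / 1.925 = 872.7 d

873 days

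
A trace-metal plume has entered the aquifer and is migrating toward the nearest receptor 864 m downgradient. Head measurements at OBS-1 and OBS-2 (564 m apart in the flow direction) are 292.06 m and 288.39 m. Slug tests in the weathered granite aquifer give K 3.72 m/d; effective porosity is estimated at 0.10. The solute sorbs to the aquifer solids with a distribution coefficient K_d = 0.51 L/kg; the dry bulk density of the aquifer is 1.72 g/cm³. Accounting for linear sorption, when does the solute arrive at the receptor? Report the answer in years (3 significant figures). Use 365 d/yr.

95.6 years

Hydraulic gradient i = (292.06 − 288.39) / 564 = 3.67 / 564 = 0.006507
q = Ki = 3.72 × 0.006507 = 0.02421 m/d
Average linear velocity = 0.02421 / 0.10 = 0.2421 m/d
Retardation R = 1 + ρ_b·K_d/n = 1 + 1.72×0.51/0.10 = 9.772
Contaminant velocity v_c = v/R = 0.2421/9.772 = 0.02477 m/d
t = L/v_c = 864/0.02477 = 34880 d
   = 34880/365 = 95.6 yr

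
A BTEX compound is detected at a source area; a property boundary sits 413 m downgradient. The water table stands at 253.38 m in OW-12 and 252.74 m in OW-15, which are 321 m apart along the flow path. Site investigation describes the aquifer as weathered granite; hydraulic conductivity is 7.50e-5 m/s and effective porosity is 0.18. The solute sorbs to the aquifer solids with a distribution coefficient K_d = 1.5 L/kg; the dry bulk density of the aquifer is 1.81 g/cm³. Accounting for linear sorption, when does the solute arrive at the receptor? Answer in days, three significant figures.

Hydraulic gradient i = (253.38 − 252.74) / 321 = 0.64 / 321 = 0.001994
K = 7.50e-5 m/s × 86400 s/d = 6.480 m/d
q = Ki = 6.480 × 0.001994 = 0.01292 m/d
v_s = q/n_e = 0.01292/0.18 = 0.07178 m/d
Retardation R = 1 + ρ_b·K_d/n = 1 + 1.81×1.5/0.18 = 16.08
Contaminant velocity v_c = v/R = 0.07178/16.08 = 0.004463 m/d
t = L/v_c = 413/0.004463 = 92540 d

92500 days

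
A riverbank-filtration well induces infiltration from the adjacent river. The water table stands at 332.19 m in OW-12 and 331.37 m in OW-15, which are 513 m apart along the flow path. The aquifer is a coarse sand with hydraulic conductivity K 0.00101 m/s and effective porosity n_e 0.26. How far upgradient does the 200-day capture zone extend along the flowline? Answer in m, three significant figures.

107 m

Hydraulic gradient i = (332.19 − 331.37) / 513 = 0.82 / 513 = 0.001598
K = 0.00101 m/s × 86400 s/d = 87.26 m/d
Darcy flux q = K·i = 87.26 × 0.001598 = 0.1395 m/d
v_s = q/n_e = 0.1395/0.26 = 0.5365 m/d
L = v × T = 0.5365 × 200 = 107.3 m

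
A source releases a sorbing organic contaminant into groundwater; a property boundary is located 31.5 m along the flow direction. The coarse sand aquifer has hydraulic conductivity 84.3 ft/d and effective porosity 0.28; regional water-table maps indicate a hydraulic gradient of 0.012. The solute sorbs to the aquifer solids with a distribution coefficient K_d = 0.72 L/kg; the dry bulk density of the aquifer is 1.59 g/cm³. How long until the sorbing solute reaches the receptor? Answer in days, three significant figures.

146 days

K = 84.3 ft/d × 0.3048 = 25.69 m/d
Specific discharge q = 25.69 × 0.012 = 0.3083 m/d
v_s = q/n_e = 0.3083/0.28 = 1.101 m/d
Retardation R = 1 + ρ_b·K_d/n = 1 + 1.59×0.72/0.28 = 5.089
Contaminant velocity v_c = v/R = 1.101/5.089 = 0.2164 m/d
t = L/v_c = 31.5/0.2164 = 145.6 d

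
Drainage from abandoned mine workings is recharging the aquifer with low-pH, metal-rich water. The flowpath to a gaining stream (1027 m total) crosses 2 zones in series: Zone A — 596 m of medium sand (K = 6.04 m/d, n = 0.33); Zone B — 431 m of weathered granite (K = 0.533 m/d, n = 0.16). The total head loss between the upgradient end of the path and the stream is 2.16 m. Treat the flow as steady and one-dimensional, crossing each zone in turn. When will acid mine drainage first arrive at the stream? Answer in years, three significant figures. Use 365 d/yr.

306 years

Continuity: the same q passes through each zone, so ΔH = q·Σ(L_j/K_j) — the zones act as resistances in series.
Σ(L/K) = 596/6.04 + 431/0.533 = 98.68 + 808.6 = 907.3 d
q = ΔH / Σ(L/K) = 2.16 / 907.3 = 0.002381 m/d (same in every zone)
Zone A: v = q/n = 0.002381/0.33 = 0.007214 m/d → t_A = 596/0.007214 = 82620 d
Zone B: v = q/n = 0.002381/0.16 = 0.01488 m/d → t_B = 431/0.01488 = 28970 d
Total t = 82620 + 28970 = 111600 d
   = 111600 / 365 = 306 yr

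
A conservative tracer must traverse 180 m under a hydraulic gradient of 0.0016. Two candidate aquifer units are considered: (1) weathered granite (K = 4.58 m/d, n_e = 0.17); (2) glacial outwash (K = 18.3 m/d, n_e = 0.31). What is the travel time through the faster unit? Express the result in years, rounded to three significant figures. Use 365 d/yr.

5.22 years

Unit 1 (weathered granite): v = 4.58×0.0016/0.17 = 0.04311 m/d, t = 180/0.04311 = 4176 d
Unit 2 (glacial outwash): v = 18.3×0.0016/0.31 = 0.09445 m/d, t = 180/0.09445 = 1906 d
Faster: 1906 d / 365 = 5.22 yr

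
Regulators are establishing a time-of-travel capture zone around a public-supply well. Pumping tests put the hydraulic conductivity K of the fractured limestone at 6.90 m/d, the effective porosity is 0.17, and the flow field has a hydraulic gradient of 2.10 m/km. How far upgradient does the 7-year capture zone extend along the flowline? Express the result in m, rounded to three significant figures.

218 m

Specific discharge q = 6.90 × 0.0021 = 0.01449 m/d
Seepage velocity v = q / n = 0.01449 / 0.17 = 0.08524 m/d
T = 7 yr × 365 = 2555 d
L = v × T = 0.08524 × 2555 = 217.8 m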